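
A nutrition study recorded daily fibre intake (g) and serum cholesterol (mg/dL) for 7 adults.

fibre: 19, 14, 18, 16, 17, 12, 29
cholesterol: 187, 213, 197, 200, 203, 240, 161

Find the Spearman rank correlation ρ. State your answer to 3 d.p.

Rank fibre: 6, 2, 5, 3, 4, 1, 7
Rank cholesterol: 2, 6, 3, 4, 5, 7, 1
d = rank(fibre) − rank(cholesterol): 4, -4, 2, -1, -1, -6, 6; Σd² = 110
ρ = 1 − 6Σd² / [n(n²−1)] = 1 − 6×110 / (7×48) = 1 − 660/336 ≈ -0.964

-0.964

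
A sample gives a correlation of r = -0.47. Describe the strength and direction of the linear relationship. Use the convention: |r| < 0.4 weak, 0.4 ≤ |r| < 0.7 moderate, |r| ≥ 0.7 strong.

moderate negative

r = -0.47 < 0 so the relationship is negative.
|r| = 0.47, which falls in the moderate range.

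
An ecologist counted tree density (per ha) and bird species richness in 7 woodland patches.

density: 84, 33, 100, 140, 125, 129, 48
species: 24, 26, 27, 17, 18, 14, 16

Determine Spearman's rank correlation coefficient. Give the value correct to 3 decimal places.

-0.429

Rank density: 3, 1, 4, 7, 5, 6, 2
Rank species: 5, 6, 7, 3, 4, 1, 2
d = rank(density) − rank(species): -2, -5, -3, 4, 1, 5, 0; Σd² = 80
ρ = 1 − 6Σd² / [n(n²−1)] = 1 − 6×80 / (7×48) = 1 − 480/336 ≈ -0.429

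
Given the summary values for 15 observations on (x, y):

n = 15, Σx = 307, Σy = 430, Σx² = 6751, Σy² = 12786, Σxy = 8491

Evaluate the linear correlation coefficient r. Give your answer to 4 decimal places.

r = (nΣxy − ΣxΣy) / √[(nΣx² − (Σx)²)(nΣy² − (Σy)²)]
Numerator: 15×8491 − 307×430 = -4645
Denominator: √[(101265 − 94249)(191790 − 184900)] = √[7016 × 6890] = 6952.7146
r = -4645 / 6952.7146 ≈ -0.6681

-0.6681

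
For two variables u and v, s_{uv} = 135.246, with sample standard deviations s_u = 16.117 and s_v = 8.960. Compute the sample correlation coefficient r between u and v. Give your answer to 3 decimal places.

r = Cov(u,v) / (s_u · s_v) = 135.246 / (16.117 × 8.960)
  = 135.246 / 144.4083 ≈ 0.937

0.937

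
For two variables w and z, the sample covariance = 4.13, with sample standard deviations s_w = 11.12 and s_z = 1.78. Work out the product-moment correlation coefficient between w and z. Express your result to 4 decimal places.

0.2087

r = Cov(w,z) / (s_w · s_z) = 4.13 / (11.12 × 1.78)
  = 4.13 / 19.7936 ≈ 0.2087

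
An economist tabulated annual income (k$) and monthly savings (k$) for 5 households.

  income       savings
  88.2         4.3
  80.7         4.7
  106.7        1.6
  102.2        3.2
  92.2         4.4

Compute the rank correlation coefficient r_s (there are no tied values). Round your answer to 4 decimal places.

-0.9000

Rank income: 2, 1, 5, 4, 3
Rank savings: 3, 5, 1, 2, 4
d = rank(income) − rank(savings): -1, -4, 4, 2, -1; Σd² = 38
ρ = 1 − 6Σd² / [n(n²−1)] = 1 − 6×38 / (5×24) = 1 − 228/120 ≈ -0.9000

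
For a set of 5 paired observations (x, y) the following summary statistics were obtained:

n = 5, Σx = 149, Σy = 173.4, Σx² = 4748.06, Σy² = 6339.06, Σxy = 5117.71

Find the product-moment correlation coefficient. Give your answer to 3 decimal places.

-0.157

r = (nΣxy − ΣxΣy) / √[(nΣx² − (Σx)²)(nΣy² − (Σy)²)]
Numerator: 5×5117.71 − 149×173.4 = -248.05
Denominator: √[(23740.3 − 22201)(31695.3 − 30067.56)] = √[1539.3 × 1627.74] = 1582.9025
r = -248.05 / 1582.9025 ≈ -0.157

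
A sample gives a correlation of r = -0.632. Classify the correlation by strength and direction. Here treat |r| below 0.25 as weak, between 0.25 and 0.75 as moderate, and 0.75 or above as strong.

r = -0.632 < 0 so the relationship is negative.
|r| = 0.632, which falls in the moderate range.

moderate negative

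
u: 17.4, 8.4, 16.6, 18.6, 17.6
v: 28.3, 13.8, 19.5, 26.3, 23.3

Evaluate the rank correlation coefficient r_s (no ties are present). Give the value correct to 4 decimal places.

Rank u: 3, 1, 2, 5, 4
Rank v: 5, 1, 2, 4, 3
d = rank(u) − rank(v): -2, 0, 0, 1, 1; Σd² = 6
ρ = 1 − 6Σd² / [n(n²−1)] = 1 − 6×6 / (5×24) = 1 − 36/120 ≈ 0.7000

0.7000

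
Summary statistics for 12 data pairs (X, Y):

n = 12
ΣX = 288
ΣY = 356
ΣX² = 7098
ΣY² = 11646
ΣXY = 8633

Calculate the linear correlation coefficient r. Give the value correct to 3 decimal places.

0.198

r = (nΣXY − ΣXΣY) / √[(nΣX² − (ΣX)²)(nΣY² − (ΣY)²)]
Numerator: 12×8633 − 288×356 = 1068
Denominator: √[(85176 − 82944)(139752 − 126736)] = √[2232 × 13016] = 5389.9640
r = 1068 / 5389.9640 ≈ 0.198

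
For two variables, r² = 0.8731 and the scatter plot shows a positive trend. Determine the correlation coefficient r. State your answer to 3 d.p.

|r| = √0.8731 = 0.934
The association is positive, so r = 0.934.

0.934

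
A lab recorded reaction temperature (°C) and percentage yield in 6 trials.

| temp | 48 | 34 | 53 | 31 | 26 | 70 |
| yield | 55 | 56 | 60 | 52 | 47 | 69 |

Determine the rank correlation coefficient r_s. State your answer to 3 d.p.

0.943

Rank temp: 4, 3, 5, 2, 1, 6
Rank yield: 3, 4, 5, 2, 1, 6
d = rank(temp) − rank(yield): 1, -1, 0, 0, 0, 0; Σd² = 2
ρ = 1 − 6Σd² / [n(n²−1)] = 1 − 6×2 / (6×35) = 1 − 12/210 ≈ 0.943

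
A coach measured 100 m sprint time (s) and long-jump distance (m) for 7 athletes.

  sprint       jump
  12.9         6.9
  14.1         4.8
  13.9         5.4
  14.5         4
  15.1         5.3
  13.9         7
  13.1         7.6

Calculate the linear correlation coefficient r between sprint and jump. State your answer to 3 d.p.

-0.733

n = 7, Σx = 97.5, Σy = 41, Σx² = 1361.51, Σy² = 250.66, Σxy = 566.64
nΣxy − ΣxΣy = 3966.48 − 3997.5 = -31.02
nΣx² − (Σx)² = 9530.57 − 9506.25 = 24.32; nΣy² − (Σy)² = 1754.62 − 1681 = 73.62
r = -31.02 / √(24.32 × 73.62) = -31.02 / 42.3136 ≈ -0.733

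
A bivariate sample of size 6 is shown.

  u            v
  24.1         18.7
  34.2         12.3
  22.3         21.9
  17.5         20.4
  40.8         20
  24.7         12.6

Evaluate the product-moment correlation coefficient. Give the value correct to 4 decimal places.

-0.2447

n = 6, Σu = 163.6, Σv = 105.9, Σu² = 4828.72, Σv² = 1955.51, Σuv = 2843.92
nΣuv − ΣuΣv = 17063.52 − 17325.24 = -261.72
nΣu² − (Σu)² = 28972.32 − 26764.96 = 2207.36; nΣv² − (Σv)² = 11733.06 − 11214.81 = 518.25
r = -261.72 / √(2207.36 × 518.25) = -261.72 / 1069.5627 ≈ -0.2447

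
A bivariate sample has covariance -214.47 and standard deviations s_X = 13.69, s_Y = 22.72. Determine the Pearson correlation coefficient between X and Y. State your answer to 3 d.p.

r = Cov(X,Y) / (s_X · s_Y) = -214.47 / (13.69 × 22.72)
  = -214.47 / 311.0368 ≈ -0.690

-0.690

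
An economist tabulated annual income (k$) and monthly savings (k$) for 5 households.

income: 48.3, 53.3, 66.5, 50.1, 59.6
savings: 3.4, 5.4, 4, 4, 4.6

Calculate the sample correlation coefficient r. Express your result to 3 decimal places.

n = 5, Σx = 277.8, Σy = 21.4, Σx² = 15658.2, Σy² = 93.88, Σxy = 1192.6
nΣxy − ΣxΣy = 5963 − 5944.92 = 18.08
nΣx² − (Σx)² = 78291 − 77172.84 = 1118.16; nΣy² − (Σy)² = 469.4 − 457.96 = 11.44
r = 18.08 / √(1118.16 × 11.44) = 18.08 / 113.1006 ≈ 0.160

0.160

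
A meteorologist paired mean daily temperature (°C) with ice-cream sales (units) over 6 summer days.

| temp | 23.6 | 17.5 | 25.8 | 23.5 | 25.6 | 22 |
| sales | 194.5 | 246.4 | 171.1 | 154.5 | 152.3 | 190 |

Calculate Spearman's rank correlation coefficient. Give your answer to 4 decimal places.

Rank temp: 4, 1, 6, 3, 5, 2
Rank sales: 5, 6, 3, 2, 1, 4
d = rank(temp) − rank(sales): -1, -5, 3, 1, 4, -2; Σd² = 56
ρ = 1 − 6Σd² / [n(n²−1)] = 1 − 6×56 / (6×35) = 1 − 336/210 ≈ -0.6000

-0.6000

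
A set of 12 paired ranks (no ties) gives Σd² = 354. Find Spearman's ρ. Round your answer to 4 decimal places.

ρ = 1 − 6Σd² / [n(n²−1)] = 1 − 6×354 / (12×143)
  = 1 − 2124/1716 = 1 − 1.23776 ≈ -0.2378

-0.2378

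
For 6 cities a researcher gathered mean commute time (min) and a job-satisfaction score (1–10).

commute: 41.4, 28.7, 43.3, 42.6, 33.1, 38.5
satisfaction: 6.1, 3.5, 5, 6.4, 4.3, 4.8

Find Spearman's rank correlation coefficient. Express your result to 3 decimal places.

Rank commute: 4, 1, 6, 5, 2, 3
Rank satisfaction: 5, 1, 4, 6, 2, 3
d = rank(commute) − rank(satisfaction): -1, 0, 2, -1, 0, 0; Σd² = 6
ρ = 1 − 6Σd² / [n(n²−1)] = 1 − 6×6 / (6×35) = 1 − 36/210 ≈ 0.829

0.829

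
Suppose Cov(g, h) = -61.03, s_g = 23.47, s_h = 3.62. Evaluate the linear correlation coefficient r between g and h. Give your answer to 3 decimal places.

r = Cov(g,h) / (s_g · s_h) = -61.03 / (23.47 × 3.62)
  = -61.03 / 84.9614 ≈ -0.718

-0.718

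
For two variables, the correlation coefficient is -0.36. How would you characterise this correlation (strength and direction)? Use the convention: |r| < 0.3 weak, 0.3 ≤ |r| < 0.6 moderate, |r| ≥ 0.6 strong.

moderate negative

r = -0.36 < 0 so the relationship is negative.
|r| = 0.36, which falls in the moderate range.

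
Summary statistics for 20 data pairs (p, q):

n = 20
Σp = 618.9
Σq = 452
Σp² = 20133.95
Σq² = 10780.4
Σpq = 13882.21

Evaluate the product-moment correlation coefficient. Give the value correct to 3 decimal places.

-0.141

r = (nΣpq − ΣpΣq) / √[(nΣp² − (Σp)²)(nΣq² − (Σq)²)]
Numerator: 20×13882.21 − 618.9×452 = -2098.6
Denominator: √[(402679 − 383037.21)(215608 − 204304)] = √[19641.79 × 11304] = 14900.6978
r = -2098.6 / 14900.6978 ≈ -0.141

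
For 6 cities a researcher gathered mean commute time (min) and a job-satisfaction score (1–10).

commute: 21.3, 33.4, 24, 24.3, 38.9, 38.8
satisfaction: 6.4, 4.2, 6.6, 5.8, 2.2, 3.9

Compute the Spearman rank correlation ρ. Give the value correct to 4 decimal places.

-0.9429

Rank commute: 1, 4, 2, 3, 6, 5
Rank satisfaction: 5, 3, 6, 4, 1, 2
d = rank(commute) − rank(satisfaction): -4, 1, -4, -1, 5, 3; Σd² = 68
ρ = 1 − 6Σd² / [n(n²−1)] = 1 − 6×68 / (6×35) = 1 − 408/210 ≈ -0.9429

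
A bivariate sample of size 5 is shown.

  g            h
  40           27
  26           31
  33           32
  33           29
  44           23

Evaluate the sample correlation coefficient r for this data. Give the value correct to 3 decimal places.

n = 5, Σg = 176, Σh = 142, Σg² = 6390, Σh² = 4084, Σgh = 4911
nΣgh − ΣgΣh = 24555 − 24992 = -437
nΣg² − (Σg)² = 31950 − 30976 = 974; nΣh² − (Σh)² = 20420 − 20164 = 256
r = -437 / √(974 × 256) = -437 / 499.3436 ≈ -0.875

-0.875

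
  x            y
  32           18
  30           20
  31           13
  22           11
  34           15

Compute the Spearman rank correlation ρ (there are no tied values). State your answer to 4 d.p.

0.3000

Rank x: 4, 2, 3, 1, 5
Rank y: 4, 5, 2, 1, 3
d = rank(x) − rank(y): 0, -3, 1, 0, 2; Σd² = 14
ρ = 1 − 6Σd² / [n(n²−1)] = 1 − 6×14 / (5×24) = 1 − 84/120 ≈ 0.3000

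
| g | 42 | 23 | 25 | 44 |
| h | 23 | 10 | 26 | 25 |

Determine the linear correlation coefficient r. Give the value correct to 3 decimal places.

0.536

n = 4, Σg = 134, Σh = 84, Σg² = 4854, Σh² = 1930, Σgh = 2946
nΣgh − ΣgΣh = 11784 − 11256 = 528
nΣg² − (Σg)² = 19416 − 17956 = 1460; nΣh² − (Σh)² = 7720 − 7056 = 664
r = 528 / √(1460 × 664) = 528 / 984.6014 ≈ 0.536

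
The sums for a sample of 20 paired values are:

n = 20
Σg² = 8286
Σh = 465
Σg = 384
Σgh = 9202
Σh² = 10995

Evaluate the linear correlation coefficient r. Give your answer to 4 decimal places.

r = (nΣgh − ΣgΣh) / √[(nΣg² − (Σg)²)(nΣh² − (Σh)²)]
Numerator: 20×9202 − 384×465 = 5480
Denominator: √[(165720 − 147456)(219900 − 216225)] = √[18264 × 3675] = 8192.6919
r = 5480 / 8192.6919 ≈ 0.6689

0.6689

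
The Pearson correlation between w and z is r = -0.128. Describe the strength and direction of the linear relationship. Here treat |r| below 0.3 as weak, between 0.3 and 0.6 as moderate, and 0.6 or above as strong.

weak negative

r = -0.128 < 0 so the relationship is negative.
|r| = 0.128, which falls in the weak range.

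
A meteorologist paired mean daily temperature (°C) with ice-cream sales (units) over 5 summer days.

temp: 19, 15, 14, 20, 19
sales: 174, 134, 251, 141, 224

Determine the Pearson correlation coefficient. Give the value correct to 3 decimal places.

-0.309

n = 5, Σx = 87, Σy = 924, Σx² = 1543, Σy² = 181290, Σxy = 15906
nΣxy − ΣxΣy = 79530 − 80388 = -858
nΣx² − (Σx)² = 7715 − 7569 = 146; nΣy² − (Σy)² = 906450 − 853776 = 52674
r = -858 / √(146 × 52674) = -858 / 2773.1578 ≈ -0.309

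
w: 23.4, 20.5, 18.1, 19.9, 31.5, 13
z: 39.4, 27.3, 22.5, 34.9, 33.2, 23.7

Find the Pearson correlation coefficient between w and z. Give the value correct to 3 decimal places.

n = 6, Σw = 126.4, Σz = 181, Σw² = 2852.68, Σz² = 5685.84, Σwz = 3937.27
nΣwz − ΣwΣz = 23623.62 − 22878.4 = 745.22
nΣw² − (Σw)² = 17116.08 − 15976.96 = 1139.12; nΣz² − (Σz)² = 34115.04 − 32761 = 1354.04
r = 745.22 / √(1139.12 × 1354.04) = 745.22 / 1241.9396 ≈ 0.600

0.600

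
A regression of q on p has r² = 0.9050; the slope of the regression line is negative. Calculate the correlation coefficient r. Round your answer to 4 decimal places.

-0.9513

|r| = √0.9050 = 0.9513
The association is negative, so r = −0.9513.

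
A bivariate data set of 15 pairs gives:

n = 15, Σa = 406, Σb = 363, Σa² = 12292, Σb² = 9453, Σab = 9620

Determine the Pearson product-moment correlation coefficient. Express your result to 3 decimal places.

-0.220

r = (nΣab − ΣaΣb) / √[(nΣa² − (Σa)²)(nΣb² − (Σb)²)]
Numerator: 15×9620 − 406×363 = -3078
Denominator: √[(184380 − 164836)(141795 − 131769)] = √[19544 × 10026] = 13998.1479
r = -3078 / 13998.1479 ≈ -0.220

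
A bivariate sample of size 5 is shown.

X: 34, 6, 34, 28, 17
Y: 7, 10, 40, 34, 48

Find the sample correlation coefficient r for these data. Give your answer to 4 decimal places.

n = 5, ΣX = 119, ΣY = 139, ΣX² = 3421, ΣY² = 5209, ΣXY = 3426
nΣXY − ΣXΣY = 17130 − 16541 = 589
nΣX² − (ΣX)² = 17105 − 14161 = 2944; nΣY² − (ΣY)² = 26045 − 19321 = 6724
r = 589 / √(2944 × 6724) = 589 / 4449.2085 ≈ 0.1324

0.1324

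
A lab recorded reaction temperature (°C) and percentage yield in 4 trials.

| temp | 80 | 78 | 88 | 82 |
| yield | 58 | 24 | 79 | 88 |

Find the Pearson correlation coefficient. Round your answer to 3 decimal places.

0.711

n = 4, Σx = 328, Σy = 249, Σx² = 26952, Σy² = 17925, Σxy = 20680
nΣxy − ΣxΣy = 82720 − 81672 = 1048
nΣx² − (Σx)² = 107808 − 107584 = 224; nΣy² − (Σy)² = 71700 − 62001 = 9699
r = 1048 / √(224 × 9699) = 1048 / 1473.9661 ≈ 0.711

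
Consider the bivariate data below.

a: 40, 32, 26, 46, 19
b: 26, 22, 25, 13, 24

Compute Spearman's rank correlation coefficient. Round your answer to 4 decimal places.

Rank a: 4, 3, 2, 5, 1
Rank b: 5, 2, 4, 1, 3
d = rank(a) − rank(b): -1, 1, -2, 4, -2; Σd² = 26
ρ = 1 − 6Σd² / [n(n²−1)] = 1 − 6×26 / (5×24) = 1 − 156/120 ≈ -0.3000

-0.3000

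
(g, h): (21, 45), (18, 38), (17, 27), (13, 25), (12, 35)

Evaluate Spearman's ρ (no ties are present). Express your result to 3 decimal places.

0.700

Rank g: 5, 4, 3, 2, 1
Rank h: 5, 4, 2, 1, 3
d = rank(g) − rank(h): 0, 0, 1, 1, -2; Σd² = 6
ρ = 1 − 6Σd² / [n(n²−1)] = 1 − 6×6 / (5×24) = 1 − 36/120 ≈ 0.700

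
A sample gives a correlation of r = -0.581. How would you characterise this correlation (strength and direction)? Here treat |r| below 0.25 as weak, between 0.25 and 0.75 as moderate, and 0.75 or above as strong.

r = -0.581 < 0 so the relationship is negative.
|r| = 0.581, which falls in the moderate range.

moderate negative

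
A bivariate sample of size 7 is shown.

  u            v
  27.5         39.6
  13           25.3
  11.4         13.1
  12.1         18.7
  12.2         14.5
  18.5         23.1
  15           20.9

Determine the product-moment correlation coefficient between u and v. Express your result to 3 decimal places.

n = 7, Σu = 109.7, Σv = 155.2, Σu² = 1917.71, Σv² = 3910.22, Σuv = 2711.26
nΣuv − ΣuΣv = 18978.82 − 17025.44 = 1953.38
nΣu² − (Σu)² = 13423.97 − 12034.09 = 1389.88; nΣv² − (Σv)² = 27371.54 − 24087.04 = 3284.5
r = 1953.38 / √(1389.88 × 3284.5) = 1953.38 / 2136.6003 ≈ 0.914

0.914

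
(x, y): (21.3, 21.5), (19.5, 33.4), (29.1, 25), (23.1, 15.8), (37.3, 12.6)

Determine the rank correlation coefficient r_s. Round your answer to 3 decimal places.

Rank x: 2, 1, 4, 3, 5
Rank y: 3, 5, 4, 2, 1
d = rank(x) − rank(y): -1, -4, 0, 1, 4; Σd² = 34
ρ = 1 − 6Σd² / [n(n²−1)] = 1 − 6×34 / (5×24) = 1 − 204/120 ≈ -0.700

-0.700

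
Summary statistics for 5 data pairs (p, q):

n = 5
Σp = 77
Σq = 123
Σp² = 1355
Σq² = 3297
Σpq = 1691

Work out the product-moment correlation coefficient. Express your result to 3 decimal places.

-0.949

r = (nΣpq − ΣpΣq) / √[(nΣp² − (Σp)²)(nΣq² − (Σq)²)]
Numerator: 5×1691 − 77×123 = -1016
Denominator: √[(6775 − 5929)(16485 − 15129)] = √[846 × 1356] = 1071.0630
r = -1016 / 1071.0630 ≈ -0.949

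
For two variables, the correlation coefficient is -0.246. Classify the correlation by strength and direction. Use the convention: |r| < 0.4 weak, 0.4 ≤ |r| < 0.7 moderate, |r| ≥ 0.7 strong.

r = -0.246 < 0 so the relationship is negative.
|r| = 0.246, which falls in the weak range.

weak negative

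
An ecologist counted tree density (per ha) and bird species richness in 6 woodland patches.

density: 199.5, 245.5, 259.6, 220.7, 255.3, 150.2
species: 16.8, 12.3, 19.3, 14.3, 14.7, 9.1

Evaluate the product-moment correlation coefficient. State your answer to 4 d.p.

0.6388

n = 6, Σx = 1330.8, Σy = 86.5, Σx² = 303909.28, Σy² = 1309.41, Σxy = 19657.27
nΣxy − ΣxΣy = 117943.62 − 115114.2 = 2829.42
nΣx² − (Σx)² = 1823455.68 − 1771028.64 = 52427.04; nΣy² − (Σy)² = 7856.46 − 7482.25 = 374.21
r = 2829.42 / √(52427.04 × 374.21) = 2829.42 / 4429.3027 ≈ 0.6388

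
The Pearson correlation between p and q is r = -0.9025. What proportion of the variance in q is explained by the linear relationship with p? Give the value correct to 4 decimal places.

r² = (-0.9025)² = 0.8145

0.8145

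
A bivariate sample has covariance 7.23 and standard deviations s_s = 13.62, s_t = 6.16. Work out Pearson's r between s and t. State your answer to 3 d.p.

r = Cov(s,t) / (s_s · s_t) = 7.23 / (13.62 × 6.16)
  = 7.23 / 83.8992 ≈ 0.086

0.086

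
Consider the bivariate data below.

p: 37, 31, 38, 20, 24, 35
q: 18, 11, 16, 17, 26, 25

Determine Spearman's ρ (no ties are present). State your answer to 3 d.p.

-0.200

Rank p: 5, 3, 6, 1, 2, 4
Rank q: 4, 1, 2, 3, 6, 5
d = rank(p) − rank(q): 1, 2, 4, -2, -4, -1; Σd² = 42
ρ = 1 − 6Σd² / [n(n²−1)] = 1 − 6×42 / (6×35) = 1 − 252/210 ≈ -0.200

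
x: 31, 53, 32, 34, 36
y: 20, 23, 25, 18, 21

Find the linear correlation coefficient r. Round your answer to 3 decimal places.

n = 5, Σx = 186, Σy = 107, Σx² = 7246, Σy² = 2319, Σxy = 4007
nΣxy − ΣxΣy = 20035 − 19902 = 133
nΣx² − (Σx)² = 36230 − 34596 = 1634; nΣy² − (Σy)² = 11595 − 11449 = 146
r = 133 / √(1634 × 146) = 133 / 488.4301 ≈ 0.272

0.272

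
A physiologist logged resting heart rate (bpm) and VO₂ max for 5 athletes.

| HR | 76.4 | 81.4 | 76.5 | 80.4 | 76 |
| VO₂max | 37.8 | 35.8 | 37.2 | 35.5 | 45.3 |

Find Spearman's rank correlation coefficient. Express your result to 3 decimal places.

-0.900

Rank HR: 2, 5, 3, 4, 1
Rank VO₂max: 4, 2, 3, 1, 5
d = rank(HR) − rank(VO₂max): -2, 3, 0, 3, -4; Σd² = 38
ρ = 1 − 6Σd² / [n(n²−1)] = 1 − 6×38 / (5×24) = 1 − 228/120 ≈ -0.900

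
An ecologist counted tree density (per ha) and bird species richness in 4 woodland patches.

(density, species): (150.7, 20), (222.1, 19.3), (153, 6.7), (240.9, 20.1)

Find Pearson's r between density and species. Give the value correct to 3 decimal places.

0.543

n = 4, Σx = 766.7, Σy = 66.1, Σx² = 153480.71, Σy² = 1221.39, Σxy = 13167.72
nΣxy − ΣxΣy = 52670.88 − 50678.87 = 1992.01
nΣx² − (Σx)² = 613922.84 − 587828.89 = 26093.95; nΣy² − (Σy)² = 4885.56 − 4369.21 = 516.35
r = 1992.01 / √(26093.95 × 516.35) = 1992.01 / 3670.6418 ≈ 0.543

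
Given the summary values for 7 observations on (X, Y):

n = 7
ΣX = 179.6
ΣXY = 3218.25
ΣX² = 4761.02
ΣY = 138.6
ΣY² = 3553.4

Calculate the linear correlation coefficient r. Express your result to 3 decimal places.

r = (nΣXY − ΣXΣY) / √[(nΣX² − (ΣX)²)(nΣY² − (ΣY)²)]
Numerator: 7×3218.25 − 179.6×138.6 = -2364.81
Denominator: √[(33327.14 − 32256.16)(24873.8 − 19209.96)] = √[1070.98 × 5663.84] = 2462.8965
r = -2364.81 / 2462.8965 ≈ -0.960

-0.960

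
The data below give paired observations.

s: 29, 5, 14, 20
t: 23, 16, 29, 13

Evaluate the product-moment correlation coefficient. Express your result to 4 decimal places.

n = 4, Σs = 68, Σt = 81, Σs² = 1462, Σt² = 1795, Σst = 1413
nΣst − ΣsΣt = 5652 − 5508 = 144
nΣs² − (Σs)² = 5848 − 4624 = 1224; nΣt² − (Σt)² = 7180 − 6561 = 619
r = 144 / √(1224 × 619) = 144 / 870.4344 ≈ 0.1654

0.1654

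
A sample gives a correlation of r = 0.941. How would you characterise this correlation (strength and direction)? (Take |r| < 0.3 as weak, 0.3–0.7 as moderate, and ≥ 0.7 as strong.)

strong positive

r = 0.941 > 0 so the relationship is positive.
|r| = 0.941, which falls in the strong range.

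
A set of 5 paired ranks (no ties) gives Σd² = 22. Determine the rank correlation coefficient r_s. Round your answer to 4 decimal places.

-0.1000

ρ = 1 − 6Σd² / [n(n²−1)] = 1 − 6×22 / (5×24)
  = 1 − 132/120 = 1 − 1.10000 ≈ -0.1000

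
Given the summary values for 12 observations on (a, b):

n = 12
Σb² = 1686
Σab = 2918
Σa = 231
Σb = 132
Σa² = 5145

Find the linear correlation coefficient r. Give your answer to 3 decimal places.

0.933

r = (nΣab − ΣaΣb) / √[(nΣa² − (Σa)²)(nΣb² − (Σb)²)]
Numerator: 12×2918 − 231×132 = 4524
Denominator: √[(61740 − 53361)(20232 − 17424)] = √[8379 × 2808] = 4850.5909
r = 4524 / 4850.5909 ≈ 0.933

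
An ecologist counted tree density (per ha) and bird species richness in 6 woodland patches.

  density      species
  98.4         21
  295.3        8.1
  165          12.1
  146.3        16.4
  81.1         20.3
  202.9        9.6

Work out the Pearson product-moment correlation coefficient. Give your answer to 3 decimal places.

-0.927

n = 6, Σx = 989, Σy = 87.5, Σx² = 193258.96, Σy² = 1426.23, Σxy = 12448.32
nΣxy − ΣxΣy = 74689.92 − 86537.5 = -11847.58
nΣx² − (Σx)² = 1159553.76 − 978121 = 181432.76; nΣy² − (Σy)² = 8557.38 − 7656.25 = 901.13
r = -11847.58 / √(181432.76 × 901.13) = -11847.58 / 12786.4969 ≈ -0.927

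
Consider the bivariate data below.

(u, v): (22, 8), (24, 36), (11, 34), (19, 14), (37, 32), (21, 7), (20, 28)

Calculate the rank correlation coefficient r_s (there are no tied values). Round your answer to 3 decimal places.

Rank u: 5, 6, 1, 2, 7, 4, 3
Rank v: 2, 7, 6, 3, 5, 1, 4
d = rank(u) − rank(v): 3, -1, -5, -1, 2, 3, -1; Σd² = 50
ρ = 1 − 6Σd² / [n(n²−1)] = 1 − 6×50 / (7×48) = 1 − 300/336 ≈ 0.107

0.107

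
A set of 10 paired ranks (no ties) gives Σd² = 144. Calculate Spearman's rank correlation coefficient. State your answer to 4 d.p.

0.1273

ρ = 1 − 6Σd² / [n(n²−1)] = 1 − 6×144 / (10×99)
  = 1 − 864/990 = 1 − 0.87273 ≈ 0.1273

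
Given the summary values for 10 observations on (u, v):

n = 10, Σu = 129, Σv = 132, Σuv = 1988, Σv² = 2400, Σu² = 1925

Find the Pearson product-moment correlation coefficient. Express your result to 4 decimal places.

0.6885

r = (nΣuv − ΣuΣv) / √[(nΣu² − (Σu)²)(nΣv² − (Σv)²)]
Numerator: 10×1988 − 129×132 = 2852
Denominator: √[(19250 − 16641)(24000 − 17424)] = √[2609 × 6576] = 4142.0748
r = 2852 / 4142.0748 ≈ 0.6885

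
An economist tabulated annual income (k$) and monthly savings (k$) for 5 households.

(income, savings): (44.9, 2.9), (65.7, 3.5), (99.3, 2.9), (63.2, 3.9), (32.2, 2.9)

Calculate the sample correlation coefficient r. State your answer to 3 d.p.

0.105

n = 5, Σx = 305.3, Σy = 16.1, Σx² = 21224.07, Σy² = 52.69, Σxy = 987.99
nΣxy − ΣxΣy = 4939.95 − 4915.33 = 24.62
nΣx² − (Σx)² = 106120.35 − 93208.09 = 12912.26; nΣy² − (Σy)² = 263.45 − 259.21 = 4.24
r = 24.62 / √(12912.26 × 4.24) = 24.62 / 233.9829 ≈ 0.105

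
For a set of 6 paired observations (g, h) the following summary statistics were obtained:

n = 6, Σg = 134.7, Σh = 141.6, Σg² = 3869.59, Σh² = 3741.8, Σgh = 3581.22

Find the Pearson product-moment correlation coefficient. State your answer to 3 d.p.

0.692

r = (nΣgh − ΣgΣh) / √[(nΣg² − (Σg)²)(nΣh² − (Σh)²)]
Numerator: 6×3581.22 − 134.7×141.6 = 2413.8
Denominator: √[(23217.54 − 18144.09)(22450.8 − 20050.56)] = √[5073.45 × 2400.24] = 3489.6271
r = 2413.8 / 3489.6271 ≈ 0.692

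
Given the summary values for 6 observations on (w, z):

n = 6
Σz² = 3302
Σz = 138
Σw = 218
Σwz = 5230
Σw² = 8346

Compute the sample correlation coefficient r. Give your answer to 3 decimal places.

r = (nΣwz − ΣwΣz) / √[(nΣw² − (Σw)²)(nΣz² − (Σz)²)]
Numerator: 6×5230 − 218×138 = 1296
Denominator: √[(50076 − 47524)(19812 − 19044)] = √[2552 × 768] = 1399.9771
r = 1296 / 1399.9771 ≈ 0.926

0.926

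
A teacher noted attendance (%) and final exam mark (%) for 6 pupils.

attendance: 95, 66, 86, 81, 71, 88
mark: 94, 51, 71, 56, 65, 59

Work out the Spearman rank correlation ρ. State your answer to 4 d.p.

Rank attendance: 6, 1, 4, 3, 2, 5
Rank mark: 6, 1, 5, 2, 4, 3
d = rank(attendance) − rank(mark): 0, 0, -1, 1, -2, 2; Σd² = 10
ρ = 1 − 6Σd² / [n(n²−1)] = 1 − 6×10 / (6×35) = 1 − 60/210 ≈ 0.7143

0.7143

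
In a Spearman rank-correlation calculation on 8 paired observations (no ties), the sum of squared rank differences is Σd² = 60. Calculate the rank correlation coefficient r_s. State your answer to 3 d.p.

ρ = 1 − 6Σd² / [n(n²−1)] = 1 − 6×60 / (8×63)
  = 1 − 360/504 = 1 − 0.7143 ≈ 0.286

0.286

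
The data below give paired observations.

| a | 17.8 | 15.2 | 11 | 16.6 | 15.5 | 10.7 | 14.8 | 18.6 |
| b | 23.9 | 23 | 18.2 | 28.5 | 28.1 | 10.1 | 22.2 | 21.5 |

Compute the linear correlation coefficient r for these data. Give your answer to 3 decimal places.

0.706

n = 8, Σa = 120.2, Σb = 175.5, Σa² = 1864.18, Σb² = 4090.41, Σab = 2720.4
nΣab − ΣaΣb = 21763.2 − 21095.1 = 668.1
nΣa² − (Σa)² = 14913.44 − 14448.04 = 465.4; nΣb² − (Σb)² = 32723.28 − 30800.25 = 1923.03
r = 668.1 / √(465.4 × 1923.03) = 668.1 / 946.0329 ≈ 0.706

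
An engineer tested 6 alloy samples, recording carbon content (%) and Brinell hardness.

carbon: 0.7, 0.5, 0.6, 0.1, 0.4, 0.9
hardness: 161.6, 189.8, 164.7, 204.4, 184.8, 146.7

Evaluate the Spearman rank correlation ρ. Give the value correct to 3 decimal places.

-0.943

Rank carbon: 5, 3, 4, 1, 2, 6
Rank hardness: 2, 5, 3, 6, 4, 1
d = rank(carbon) − rank(hardness): 3, -2, 1, -5, -2, 5; Σd² = 68
ρ = 1 − 6Σd² / [n(n²−1)] = 1 − 6×68 / (6×35) = 1 − 408/210 ≈ -0.943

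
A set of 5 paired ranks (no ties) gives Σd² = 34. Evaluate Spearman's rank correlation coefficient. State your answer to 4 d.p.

ρ = 1 − 6Σd² / [n(n²−1)] = 1 − 6×34 / (5×24)
  = 1 − 204/120 = 1 − 1.70000 ≈ -0.7000

-0.7000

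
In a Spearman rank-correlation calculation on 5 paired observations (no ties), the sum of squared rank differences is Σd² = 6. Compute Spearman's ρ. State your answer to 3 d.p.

ρ = 1 − 6Σd² / [n(n²−1)] = 1 − 6×6 / (5×24)
  = 1 − 36/120 = 1 − 0.3000 ≈ 0.700

0.700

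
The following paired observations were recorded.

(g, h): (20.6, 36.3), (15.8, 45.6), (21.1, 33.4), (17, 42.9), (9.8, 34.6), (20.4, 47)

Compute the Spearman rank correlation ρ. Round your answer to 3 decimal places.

-0.257

Rank g: 5, 2, 6, 3, 1, 4
Rank h: 3, 5, 1, 4, 2, 6
d = rank(g) − rank(h): 2, -3, 5, -1, -1, -2; Σd² = 44
ρ = 1 − 6Σd² / [n(n²−1)] = 1 − 6×44 / (6×35) = 1 − 264/210 ≈ -0.257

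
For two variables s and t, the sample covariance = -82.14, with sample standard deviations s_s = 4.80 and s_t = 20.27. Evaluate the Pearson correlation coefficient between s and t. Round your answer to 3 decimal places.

-0.844

r = Cov(s,t) / (s_s · s_t) = -82.14 / (4.80 × 20.27)
  = -82.14 / 97.2960 ≈ -0.844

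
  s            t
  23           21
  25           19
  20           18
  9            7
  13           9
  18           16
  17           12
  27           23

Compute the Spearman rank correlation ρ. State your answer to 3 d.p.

Rank s: 6, 7, 5, 1, 2, 4, 3, 8
Rank t: 7, 6, 5, 1, 2, 4, 3, 8
d = rank(s) − rank(t): -1, 1, 0, 0, 0, 0, 0, 0; Σd² = 2
ρ = 1 − 6Σd² / [n(n²−1)] = 1 − 6×2 / (8×63) = 1 − 12/504 ≈ 0.976

0.976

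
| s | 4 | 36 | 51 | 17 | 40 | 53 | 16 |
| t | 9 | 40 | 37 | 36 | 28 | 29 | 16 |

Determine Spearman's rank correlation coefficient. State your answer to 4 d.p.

Rank s: 1, 4, 6, 3, 5, 7, 2
Rank t: 1, 7, 6, 5, 3, 4, 2
d = rank(s) − rank(t): 0, -3, 0, -2, 2, 3, 0; Σd² = 26
ρ = 1 − 6Σd² / [n(n²−1)] = 1 − 6×26 / (7×48) = 1 − 156/336 ≈ 0.5357

0.5357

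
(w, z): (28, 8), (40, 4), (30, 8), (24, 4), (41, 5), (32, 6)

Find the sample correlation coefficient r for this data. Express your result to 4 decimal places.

-0.3313

n = 6, Σw = 195, Σz = 35, Σw² = 6565, Σz² = 221, Σwz = 1117
nΣwz − ΣwΣz = 6702 − 6825 = -123
nΣw² − (Σw)² = 39390 − 38025 = 1365; nΣz² − (Σz)² = 1326 − 1225 = 101
r = -123 / √(1365 × 101) = -123 / 371.3018 ≈ -0.3313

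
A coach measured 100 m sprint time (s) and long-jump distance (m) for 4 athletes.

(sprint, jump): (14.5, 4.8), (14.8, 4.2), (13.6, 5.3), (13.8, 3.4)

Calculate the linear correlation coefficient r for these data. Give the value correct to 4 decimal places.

-0.0987

n = 4, Σx = 56.7, Σy = 17.7, Σx² = 804.69, Σy² = 80.33, Σxy = 250.76
nΣxy − ΣxΣy = 1003.04 − 1003.59 = -0.55
nΣx² − (Σx)² = 3218.76 − 3214.89 = 3.87; nΣy² − (Σy)² = 321.32 − 313.29 = 8.03
r = -0.55 / √(3.87 × 8.03) = -0.55 / 5.5746 ≈ -0.0987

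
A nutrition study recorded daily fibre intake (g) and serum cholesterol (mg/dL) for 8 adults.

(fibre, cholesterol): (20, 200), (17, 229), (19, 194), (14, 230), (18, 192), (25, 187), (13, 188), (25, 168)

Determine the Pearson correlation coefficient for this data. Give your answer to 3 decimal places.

n = 8, Σx = 151, Σy = 1588, Σx² = 2989, Σy² = 318378, Σxy = 29574
nΣxy − ΣxΣy = 236592 − 239788 = -3196
nΣx² − (Σx)² = 23912 − 22801 = 1111; nΣy² − (Σy)² = 2547024 − 2521744 = 25280
r = -3196 / √(1111 × 25280) = -3196 / 5299.6302 ≈ -0.603

-0.603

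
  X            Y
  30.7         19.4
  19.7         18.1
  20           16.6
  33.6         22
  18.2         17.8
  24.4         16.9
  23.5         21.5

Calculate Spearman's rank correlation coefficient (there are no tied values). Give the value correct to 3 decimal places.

0.536

Rank X: 6, 2, 3, 7, 1, 5, 4
Rank Y: 5, 4, 1, 7, 3, 2, 6
d = rank(X) − rank(Y): 1, -2, 2, 0, -2, 3, -2; Σd² = 26
ρ = 1 − 6Σd² / [n(n²−1)] = 1 − 6×26 / (7×48) = 1 − 156/336 ≈ 0.536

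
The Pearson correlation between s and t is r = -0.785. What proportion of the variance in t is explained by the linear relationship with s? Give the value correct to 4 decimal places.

0.6162

r² = (-0.785)² = 0.6162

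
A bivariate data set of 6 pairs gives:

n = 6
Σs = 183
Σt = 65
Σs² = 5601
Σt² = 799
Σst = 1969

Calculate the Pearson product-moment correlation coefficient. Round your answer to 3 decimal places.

-0.314

r = (nΣst − ΣsΣt) / √[(nΣs² − (Σs)²)(nΣt² − (Σt)²)]
Numerator: 6×1969 − 183×65 = -81
Denominator: √[(33606 − 33489)(4794 − 4225)] = √[117 × 569] = 258.0174
r = -81 / 258.0174 ≈ -0.314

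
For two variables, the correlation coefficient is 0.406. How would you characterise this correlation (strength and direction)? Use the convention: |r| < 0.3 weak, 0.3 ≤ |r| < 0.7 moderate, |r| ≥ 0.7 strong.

moderate positive

r = 0.406 > 0 so the relationship is positive.
|r| = 0.406, which falls in the moderate range.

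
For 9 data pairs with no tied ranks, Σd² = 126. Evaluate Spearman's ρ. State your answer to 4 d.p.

-0.0500

ρ = 1 − 6Σd² / [n(n²−1)] = 1 − 6×126 / (9×80)
  = 1 − 756/720 = 1 − 1.05000 ≈ -0.0500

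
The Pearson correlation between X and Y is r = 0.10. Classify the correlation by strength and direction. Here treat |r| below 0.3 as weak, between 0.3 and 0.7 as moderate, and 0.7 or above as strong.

r = 0.10 > 0 so the relationship is positive.
|r| = 0.10, which falls in the weak range.

weak positive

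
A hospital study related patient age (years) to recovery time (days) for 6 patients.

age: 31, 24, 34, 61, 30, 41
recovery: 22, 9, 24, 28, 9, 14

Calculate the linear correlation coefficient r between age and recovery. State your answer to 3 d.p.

0.682

n = 6, Σx = 221, Σy = 106, Σx² = 8995, Σy² = 2202, Σxy = 4266
nΣxy − ΣxΣy = 25596 − 23426 = 2170
nΣx² − (Σx)² = 53970 − 48841 = 5129; nΣy² − (Σy)² = 13212 − 11236 = 1976
r = 2170 / √(5129 × 1976) = 2170 / 3183.5364 ≈ 0.682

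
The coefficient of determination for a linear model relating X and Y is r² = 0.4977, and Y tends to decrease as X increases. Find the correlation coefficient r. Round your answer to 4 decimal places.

-0.7055

|r| = √0.4977 = 0.7055
The association is negative, so r = −0.7055.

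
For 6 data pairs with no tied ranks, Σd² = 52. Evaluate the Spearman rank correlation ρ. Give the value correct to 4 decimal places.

-0.4857

ρ = 1 − 6Σd² / [n(n²−1)] = 1 − 6×52 / (6×35)
  = 1 − 312/210 = 1 − 1.48571 ≈ -0.4857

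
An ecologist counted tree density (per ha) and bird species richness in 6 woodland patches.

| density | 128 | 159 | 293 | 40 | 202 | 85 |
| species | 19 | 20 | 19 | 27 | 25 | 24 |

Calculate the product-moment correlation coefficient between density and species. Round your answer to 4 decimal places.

n = 6, Σx = 907, Σy = 134, Σx² = 177143, Σy² = 3052, Σxy = 19349
nΣxy − ΣxΣy = 116094 − 121538 = -5444
nΣx² − (Σx)² = 1062858 − 822649 = 240209; nΣy² − (Σy)² = 18312 − 17956 = 356
r = -5444 / √(240209 × 356) = -5444 / 9247.3999 ≈ -0.5887

-0.5887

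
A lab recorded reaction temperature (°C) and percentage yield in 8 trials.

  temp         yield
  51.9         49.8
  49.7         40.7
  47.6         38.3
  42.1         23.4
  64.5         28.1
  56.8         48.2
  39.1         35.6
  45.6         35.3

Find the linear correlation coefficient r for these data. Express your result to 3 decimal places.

0.191

n = 8, Σx = 397.3, Σy = 299.4, Σx² = 20196.53, Σy² = 11777.28, Σxy = 14967.48
nΣxy − ΣxΣy = 119739.84 − 118951.62 = 788.22
nΣx² − (Σx)² = 161572.24 − 157847.29 = 3724.95; nΣy² − (Σy)² = 94218.24 − 89640.36 = 4577.88
r = 788.22 / √(3724.95 × 4577.88) = 788.22 / 4129.4520 ≈ 0.191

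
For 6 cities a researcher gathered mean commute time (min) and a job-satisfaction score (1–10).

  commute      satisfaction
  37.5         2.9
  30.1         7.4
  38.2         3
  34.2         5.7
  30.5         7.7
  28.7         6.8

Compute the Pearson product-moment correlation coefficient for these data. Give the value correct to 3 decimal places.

n = 6, Σx = 199.2, Σy = 33.5, Σx² = 6695.08, Σy² = 210.19, Σxy = 1071.04
nΣxy − ΣxΣy = 6426.24 − 6673.2 = -246.96
nΣx² − (Σx)² = 40170.48 − 39680.64 = 489.84; nΣy² − (Σy)² = 1261.14 − 1122.25 = 138.89
r = -246.96 / √(489.84 × 138.89) = -246.96 / 260.8330 ≈ -0.947

-0.947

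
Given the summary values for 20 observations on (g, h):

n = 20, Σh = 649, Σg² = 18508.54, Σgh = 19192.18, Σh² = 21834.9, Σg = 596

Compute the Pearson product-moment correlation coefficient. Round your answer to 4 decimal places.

-0.1945

r = (nΣgh − ΣgΣh) / √[(nΣg² − (Σg)²)(nΣh² − (Σh)²)]
Numerator: 20×19192.18 − 596×649 = -2960.4
Denominator: √[(370170.8 − 355216)(436698 − 421201)] = √[14954.8 × 15497] = 15223.4863
r = -2960.4 / 15223.4863 ≈ -0.1945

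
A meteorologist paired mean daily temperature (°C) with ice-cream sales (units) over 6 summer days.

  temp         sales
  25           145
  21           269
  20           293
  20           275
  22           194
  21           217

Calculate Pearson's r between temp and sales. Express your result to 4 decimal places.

-0.9219

n = 6, Σx = 129, Σy = 1393, Σx² = 2791, Σy² = 339585, Σxy = 29459
nΣxy − ΣxΣy = 176754 − 179697 = -2943
nΣx² − (Σx)² = 16746 − 16641 = 105; nΣy² − (Σy)² = 2037510 − 1940449 = 97061
r = -2943 / √(105 × 97061) = -2943 / 3192.3980 ≈ -0.9219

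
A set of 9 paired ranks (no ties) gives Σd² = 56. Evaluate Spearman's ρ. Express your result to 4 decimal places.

ρ = 1 − 6Σd² / [n(n²−1)] = 1 − 6×56 / (9×80)
  = 1 − 336/720 = 1 − 0.46667 ≈ 0.5333

0.5333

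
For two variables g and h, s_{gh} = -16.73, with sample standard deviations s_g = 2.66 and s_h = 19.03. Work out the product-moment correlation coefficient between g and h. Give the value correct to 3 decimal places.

-0.331

r = Cov(g,h) / (s_g · s_h) = -16.73 / (2.66 × 19.03)
  = -16.73 / 50.6198 ≈ -0.331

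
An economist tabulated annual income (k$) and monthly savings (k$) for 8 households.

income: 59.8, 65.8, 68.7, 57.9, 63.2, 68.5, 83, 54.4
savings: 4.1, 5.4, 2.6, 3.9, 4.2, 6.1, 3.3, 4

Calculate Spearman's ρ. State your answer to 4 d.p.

-0.1667

Rank income: 3, 5, 7, 2, 4, 6, 8, 1
Rank savings: 5, 7, 1, 3, 6, 8, 2, 4
d = rank(income) − rank(savings): -2, -2, 6, -1, -2, -2, 6, -3; Σd² = 98
ρ = 1 − 6Σd² / [n(n²−1)] = 1 − 6×98 / (8×63) = 1 − 588/504 ≈ -0.1667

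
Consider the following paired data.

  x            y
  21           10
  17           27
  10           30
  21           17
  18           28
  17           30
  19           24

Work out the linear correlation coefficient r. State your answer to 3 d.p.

-0.715

n = 7, Σx = 123, Σy = 166, Σx² = 2245, Σy² = 4278, Σxy = 2796
nΣxy − ΣxΣy = 19572 − 20418 = -846
nΣx² − (Σx)² = 15715 − 15129 = 586; nΣy² − (Σy)² = 29946 − 27556 = 2390
r = -846 / √(586 × 2390) = -846 / 1183.4441 ≈ -0.715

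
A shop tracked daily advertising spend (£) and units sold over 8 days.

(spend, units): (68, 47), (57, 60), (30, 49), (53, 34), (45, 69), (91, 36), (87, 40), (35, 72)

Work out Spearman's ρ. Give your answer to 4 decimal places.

Rank spend: 6, 5, 1, 4, 3, 8, 7, 2
Rank units: 4, 6, 5, 1, 7, 2, 3, 8
d = rank(spend) − rank(units): 2, -1, -4, 3, -4, 6, 4, -6; Σd² = 134
ρ = 1 − 6Σd² / [n(n²−1)] = 1 − 6×134 / (8×63) = 1 − 804/504 ≈ -0.5952

-0.5952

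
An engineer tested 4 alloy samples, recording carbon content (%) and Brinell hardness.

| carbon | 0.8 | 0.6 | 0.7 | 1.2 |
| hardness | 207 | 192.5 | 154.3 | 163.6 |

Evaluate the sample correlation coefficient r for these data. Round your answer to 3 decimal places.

n = 4, Σx = 3.3, Σy = 717.4, Σx² = 2.93, Σy² = 130478.7, Σxy = 585.43
nΣxy − ΣxΣy = 2341.72 − 2367.42 = -25.7
nΣx² − (Σx)² = 11.72 − 10.89 = 0.83; nΣy² − (Σy)² = 521914.8 − 514662.76 = 7252.04
r = -25.7 / √(0.83 × 7252.04) = -25.7 / 77.5835 ≈ -0.331

-0.331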